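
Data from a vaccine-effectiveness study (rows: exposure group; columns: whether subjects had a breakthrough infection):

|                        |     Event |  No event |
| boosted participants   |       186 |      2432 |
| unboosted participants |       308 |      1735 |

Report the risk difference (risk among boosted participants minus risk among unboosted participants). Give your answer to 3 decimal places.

-0.080

risk, boosted participants = 186/2618 = 0.0710
risk, unboosted participants = 308/2043 = 0.1508
risk difference = 0.0710 − 0.1508 = -0.080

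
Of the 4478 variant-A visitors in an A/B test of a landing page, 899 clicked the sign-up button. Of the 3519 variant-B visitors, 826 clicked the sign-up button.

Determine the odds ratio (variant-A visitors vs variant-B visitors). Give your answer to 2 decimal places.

odds, variant-A visitors = 899/3579 = 0.2512
odds, variant-B visitors = 826/2693 = 0.3067
OR = 0.2512 / 0.3067 = 0.82

0.82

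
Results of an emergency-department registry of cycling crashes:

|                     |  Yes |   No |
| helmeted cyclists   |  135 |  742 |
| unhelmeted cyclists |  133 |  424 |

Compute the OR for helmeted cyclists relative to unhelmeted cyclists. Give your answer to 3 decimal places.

OR ≈ 0.580

odds, helmeted cyclists = 135/742 = 0.1819
odds, unhelmeted cyclists = 133/424 = 0.3137
OR = 0.1819 / 0.3137 = 0.580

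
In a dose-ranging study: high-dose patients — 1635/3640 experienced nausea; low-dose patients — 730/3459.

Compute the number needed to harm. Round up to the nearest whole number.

risk, high-dose patients = 1635/3640 = 0.449176
risk, low-dose patients = 730/3459 = 0.211044
absolute risk difference = 0.238132
1 / 0.238132 = 4.199 → round up → 5

NNH = 5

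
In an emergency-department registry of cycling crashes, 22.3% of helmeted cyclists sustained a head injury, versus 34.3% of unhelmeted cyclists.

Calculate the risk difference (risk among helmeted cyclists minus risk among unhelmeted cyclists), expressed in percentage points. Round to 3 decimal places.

RD = -12.000

risk difference = 0.2230 − 0.3430 = -0.1200 → -12.000 percentage points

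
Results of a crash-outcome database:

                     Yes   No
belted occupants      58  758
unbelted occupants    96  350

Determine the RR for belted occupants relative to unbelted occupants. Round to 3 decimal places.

0.330

risk, belted occupants = 58/816 = 0.0711
risk, unbelted occupants = 96/446 = 0.2152
RR = 0.0711 / 0.2152 = 0.330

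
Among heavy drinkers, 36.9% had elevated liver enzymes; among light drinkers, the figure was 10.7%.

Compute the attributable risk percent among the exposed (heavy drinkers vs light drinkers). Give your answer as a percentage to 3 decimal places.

AR% = (0.3690 − 0.1070) / 0.3690 = 0.7100 → 71.003%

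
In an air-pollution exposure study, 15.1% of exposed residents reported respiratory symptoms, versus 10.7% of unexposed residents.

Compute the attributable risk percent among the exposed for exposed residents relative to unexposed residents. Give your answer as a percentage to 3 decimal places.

AR% = (0.1510 − 0.1070) / 0.1510 = 0.2914 → 29.139%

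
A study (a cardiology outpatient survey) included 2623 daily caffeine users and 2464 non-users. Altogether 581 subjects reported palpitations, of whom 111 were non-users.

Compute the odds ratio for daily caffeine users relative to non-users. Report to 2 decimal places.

4.63

daily caffeine users with the outcome: 581 − 111 = 470
daily caffeine users without the outcome: 2623 − 470 = 2153
non-users without the outcome: 2464 − 111 = 2353
OR = (470 × 2353) / (2153 × 111) = 1105910/238983 ≈ 4.63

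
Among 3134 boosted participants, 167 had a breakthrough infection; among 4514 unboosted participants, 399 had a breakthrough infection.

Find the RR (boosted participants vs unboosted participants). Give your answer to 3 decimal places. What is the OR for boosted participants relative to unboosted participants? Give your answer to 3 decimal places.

RR = 0.603; OR = 0.580

risk, boosted participants = 167/3134 = 0.0533
risk, unboosted participants = 399/4514 = 0.0884
RR = 0.0533 / 0.0884 = 0.603
OR = (167 × 4115) / (2967 × 399) = 687205/1183833 ≈ 0.580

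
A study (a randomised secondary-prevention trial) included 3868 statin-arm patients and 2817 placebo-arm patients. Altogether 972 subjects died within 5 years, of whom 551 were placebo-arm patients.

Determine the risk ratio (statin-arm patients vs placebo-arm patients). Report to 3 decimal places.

0.556

statin-arm patients with the outcome: 972 − 551 = 421
statin-arm patients without the outcome: 3868 − 421 = 3447
placebo-arm patients without the outcome: 2817 − 551 = 2266
risk, statin-arm patients = 421/3868 = 0.1088
risk, placebo-arm patients = 551/2817 = 0.1956
RR = 0.1088 / 0.1956 = 0.556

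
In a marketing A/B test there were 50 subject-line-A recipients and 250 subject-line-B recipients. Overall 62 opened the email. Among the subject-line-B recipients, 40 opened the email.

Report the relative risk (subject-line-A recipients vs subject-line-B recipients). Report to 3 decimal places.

subject-line-A recipients with the outcome: 62 − 40 = 22
subject-line-A recipients without the outcome: 50 − 22 = 28
subject-line-B recipients without the outcome: 250 − 40 = 210
risk, subject-line-A recipients = 22/50 = 0.4400
risk, subject-line-B recipients = 40/250 = 0.1600
RR = 0.4400 / 0.1600 = 2.750

2.750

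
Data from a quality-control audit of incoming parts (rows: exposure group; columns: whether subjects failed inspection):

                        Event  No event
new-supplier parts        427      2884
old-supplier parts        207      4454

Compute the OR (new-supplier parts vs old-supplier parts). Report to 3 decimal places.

OR = (427 × 4454) / (2884 × 207) = 1901858/596988 ≈ 3.186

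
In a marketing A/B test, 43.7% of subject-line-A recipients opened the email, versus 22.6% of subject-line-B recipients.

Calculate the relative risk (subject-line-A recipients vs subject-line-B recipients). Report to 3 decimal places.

RR = 0.4370 / 0.2260 = 1.934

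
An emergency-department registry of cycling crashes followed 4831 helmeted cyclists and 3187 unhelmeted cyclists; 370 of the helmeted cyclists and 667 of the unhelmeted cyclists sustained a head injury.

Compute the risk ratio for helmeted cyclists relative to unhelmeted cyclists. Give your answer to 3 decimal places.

risk, helmeted cyclists = 370/4831 = 0.0766
risk, unhelmeted cyclists = 667/3187 = 0.2093
RR = 0.0766 / 0.2093 = 0.366

0.366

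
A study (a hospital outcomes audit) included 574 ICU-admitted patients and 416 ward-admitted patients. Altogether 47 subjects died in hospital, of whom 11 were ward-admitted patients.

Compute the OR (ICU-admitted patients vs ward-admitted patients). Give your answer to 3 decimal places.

ICU-admitted patients with the outcome: 47 − 11 = 36
ICU-admitted patients without the outcome: 574 − 36 = 538
ward-admitted patients without the outcome: 416 − 11 = 405
OR = (36 × 405) / (538 × 11) = 14580/5918 ≈ 2.464

2.464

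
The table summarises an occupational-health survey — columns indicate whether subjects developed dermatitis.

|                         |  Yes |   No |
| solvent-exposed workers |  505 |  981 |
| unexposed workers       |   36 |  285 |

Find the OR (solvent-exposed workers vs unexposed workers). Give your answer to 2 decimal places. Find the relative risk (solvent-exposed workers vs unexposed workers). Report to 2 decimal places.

odds, solvent-exposed workers = 505/981 = 0.5148
odds, unexposed workers = 36/285 = 0.1263
OR = 0.5148 / 0.1263 = 4.08
risk, solvent-exposed workers = 505/1486 = 0.3398
risk, unexposed workers = 36/321 = 0.1121
RR = 0.3398 / 0.1121 = 3.03

OR = 4.08; RR = 3.03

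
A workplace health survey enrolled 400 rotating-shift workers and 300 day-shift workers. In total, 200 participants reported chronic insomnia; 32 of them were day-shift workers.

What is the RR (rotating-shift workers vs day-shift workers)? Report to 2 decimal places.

rotating-shift workers with the outcome: 200 − 32 = 168
rotating-shift workers without the outcome: 400 − 168 = 232
day-shift workers without the outcome: 300 − 32 = 268
risk, rotating-shift workers = 168/400 = 0.4200
risk, day-shift workers = 32/300 = 0.1067
RR = 0.4200 / 0.1067 = 3.94

3.94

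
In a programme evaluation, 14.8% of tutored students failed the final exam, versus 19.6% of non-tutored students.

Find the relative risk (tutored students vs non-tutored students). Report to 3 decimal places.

RR = 0.1480 / 0.1960 = 0.755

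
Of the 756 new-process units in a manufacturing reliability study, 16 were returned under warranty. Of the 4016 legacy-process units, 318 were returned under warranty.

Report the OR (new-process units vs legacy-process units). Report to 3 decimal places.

odds, new-process units = 16/740 = 0.02162
odds, legacy-process units = 318/3698 = 0.08599
OR = 0.02162 / 0.08599 = 0.251

0.251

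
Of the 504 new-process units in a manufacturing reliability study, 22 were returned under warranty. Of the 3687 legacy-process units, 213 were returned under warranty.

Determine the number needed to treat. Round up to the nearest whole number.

risk, new-process units = 22/504 = 0.043651
risk, legacy-process units = 213/3687 = 0.057771
absolute risk difference = 0.014120
1 / 0.014120 = 70.822 → round up → 71

NNT: 71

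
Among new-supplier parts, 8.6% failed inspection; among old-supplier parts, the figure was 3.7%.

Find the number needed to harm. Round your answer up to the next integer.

NNH = 21

absolute risk difference = 0.049000
1 / 0.049000 = 20.408 → round up → 21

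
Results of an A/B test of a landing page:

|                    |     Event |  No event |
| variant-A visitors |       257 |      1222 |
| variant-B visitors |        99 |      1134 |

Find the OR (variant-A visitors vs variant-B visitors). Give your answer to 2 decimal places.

2.41

odds, variant-A visitors = 257/1222 = 0.2103
odds, variant-B visitors = 99/1134 = 0.0873
OR = 0.2103 / 0.0873 = 2.41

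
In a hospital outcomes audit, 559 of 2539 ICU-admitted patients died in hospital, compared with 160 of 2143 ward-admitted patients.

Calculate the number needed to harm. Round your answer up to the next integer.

NNH = 7

risk, ICU-admitted patients = 559/2539 = 0.220165
risk, ward-admitted patients = 160/2143 = 0.074662
absolute risk difference = 0.145504
1 / 0.145504 = 6.873 → round up → 7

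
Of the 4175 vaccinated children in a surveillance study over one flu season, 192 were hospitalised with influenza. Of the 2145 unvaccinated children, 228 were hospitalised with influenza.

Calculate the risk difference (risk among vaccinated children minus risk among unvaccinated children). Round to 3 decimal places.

-0.060

risk, vaccinated children = 192/4175 = 0.04599
risk, unvaccinated children = 228/2145 = 0.10629
risk difference = 0.04599 − 0.10629 = -0.060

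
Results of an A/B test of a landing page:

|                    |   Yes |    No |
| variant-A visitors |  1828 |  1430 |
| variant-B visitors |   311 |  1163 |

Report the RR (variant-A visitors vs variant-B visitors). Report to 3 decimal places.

risk, variant-A visitors = 1828/3258 = 0.5611
risk, variant-B visitors = 311/1474 = 0.2110
RR = 0.5611 / 0.2110 = 2.659

2.659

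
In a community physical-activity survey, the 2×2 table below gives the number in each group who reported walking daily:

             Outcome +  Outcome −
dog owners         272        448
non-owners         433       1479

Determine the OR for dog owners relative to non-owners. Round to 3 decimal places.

OR = (272 × 1479) / (448 × 433) = 402288/193984 ≈ 2.074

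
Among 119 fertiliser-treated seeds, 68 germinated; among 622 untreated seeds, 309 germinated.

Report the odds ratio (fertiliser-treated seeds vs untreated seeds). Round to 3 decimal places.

OR = (68 × 313) / (51 × 309) = 21284/15759 ≈ 1.351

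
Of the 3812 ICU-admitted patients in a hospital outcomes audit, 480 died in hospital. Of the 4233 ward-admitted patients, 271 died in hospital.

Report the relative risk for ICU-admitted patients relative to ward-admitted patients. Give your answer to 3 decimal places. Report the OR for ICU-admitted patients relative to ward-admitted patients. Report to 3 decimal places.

RR = 1.967; OR = 2.106

risk, ICU-admitted patients = 480/3812 = 0.1259
risk, ward-admitted patients = 271/4233 = 0.0640
RR = 0.1259 / 0.0640 = 1.967
OR = (480 × 3962) / (3332 × 271) = 1901760/902972 ≈ 2.106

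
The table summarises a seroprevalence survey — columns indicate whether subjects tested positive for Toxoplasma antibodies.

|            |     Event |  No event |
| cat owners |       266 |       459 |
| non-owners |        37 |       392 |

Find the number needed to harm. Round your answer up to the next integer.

4

risk, cat owners = 266/725 = 0.366897
risk, non-owners = 37/429 = 0.086247
absolute risk difference = 0.280649
1 / 0.280649 = 3.563 → round up → 4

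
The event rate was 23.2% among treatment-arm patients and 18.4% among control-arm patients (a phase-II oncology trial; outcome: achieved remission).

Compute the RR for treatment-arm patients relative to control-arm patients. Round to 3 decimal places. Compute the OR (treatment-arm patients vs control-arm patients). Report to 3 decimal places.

RR = 1.261; OR = 1.340

RR = 0.2320 / 0.1840 = 1.261
odds, treatment-arm patients = 0.2320/0.7680 = 0.3021
odds, control-arm patients = 0.1840/0.8160 = 0.2255
OR = 0.3021 / 0.2255 = 1.340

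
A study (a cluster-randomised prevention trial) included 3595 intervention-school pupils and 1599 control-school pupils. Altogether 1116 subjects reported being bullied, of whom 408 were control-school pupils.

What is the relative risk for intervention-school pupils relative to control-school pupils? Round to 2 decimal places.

0.77

intervention-school pupils with the outcome: 1116 − 408 = 708
intervention-school pupils without the outcome: 3595 − 708 = 2887
control-school pupils without the outcome: 1599 − 408 = 1191
risk, intervention-school pupils = 708/3595 = 0.1969
risk, control-school pupils = 408/1599 = 0.2552
RR = 0.1969 / 0.2552 = 0.77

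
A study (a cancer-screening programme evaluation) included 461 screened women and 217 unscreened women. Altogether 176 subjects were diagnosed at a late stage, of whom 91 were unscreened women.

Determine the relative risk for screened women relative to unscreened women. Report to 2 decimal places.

RR: 0.44

screened women with the outcome: 176 − 91 = 85
screened women without the outcome: 461 − 85 = 376
unscreened women without the outcome: 217 − 91 = 126
risk, screened women = 85/461 = 0.1844
risk, unscreened women = 91/217 = 0.4194
RR = 0.1844 / 0.4194 = 0.44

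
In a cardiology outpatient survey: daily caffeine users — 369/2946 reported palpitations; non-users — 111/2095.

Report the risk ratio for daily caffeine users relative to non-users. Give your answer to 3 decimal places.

risk, daily caffeine users = 369/2946 = 0.1253
risk, non-users = 111/2095 = 0.0530
RR = 0.1253 / 0.0530 = 2.364

RR = 2.364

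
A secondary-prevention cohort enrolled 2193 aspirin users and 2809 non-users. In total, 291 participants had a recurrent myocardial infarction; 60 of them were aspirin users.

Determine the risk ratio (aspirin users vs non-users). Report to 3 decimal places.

aspirin users without the outcome: 2193 − 60 = 2133
non-users with the outcome: 291 − 60 = 231
non-users without the outcome: 2809 − 231 = 2578
risk, aspirin users = 60/2193 = 0.02736
risk, non-users = 231/2809 = 0.08224
RR = 0.02736 / 0.08224 = 0.333

0.333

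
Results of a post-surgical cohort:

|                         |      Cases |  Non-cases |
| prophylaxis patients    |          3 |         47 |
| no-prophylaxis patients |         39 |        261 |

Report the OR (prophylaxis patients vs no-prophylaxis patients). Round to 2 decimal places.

OR = (3 × 261) / (47 × 39) = 783/1833 ≈ 0.43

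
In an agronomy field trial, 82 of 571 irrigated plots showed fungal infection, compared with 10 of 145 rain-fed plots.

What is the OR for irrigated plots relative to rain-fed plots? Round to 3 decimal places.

OR = (82 × 135) / (489 × 10) = 11070/4890 ≈ 2.264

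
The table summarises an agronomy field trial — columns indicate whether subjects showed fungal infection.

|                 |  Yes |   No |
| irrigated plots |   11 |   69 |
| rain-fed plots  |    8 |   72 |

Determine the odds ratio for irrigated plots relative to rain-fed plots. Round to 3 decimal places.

OR = (11 × 72) / (69 × 8) = 792/552 ≈ 1.435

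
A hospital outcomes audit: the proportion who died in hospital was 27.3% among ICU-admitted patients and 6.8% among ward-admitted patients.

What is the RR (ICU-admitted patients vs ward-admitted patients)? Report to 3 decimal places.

RR = 0.2730 / 0.0680 = 4.015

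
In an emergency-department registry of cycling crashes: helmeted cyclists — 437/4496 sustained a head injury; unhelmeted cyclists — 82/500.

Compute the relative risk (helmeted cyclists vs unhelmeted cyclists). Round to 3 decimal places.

RR = 0.593

risk, helmeted cyclists = 437/4496 = 0.0972
risk, unhelmeted cyclists = 82/500 = 0.1640
RR = 0.0972 / 0.1640 = 0.593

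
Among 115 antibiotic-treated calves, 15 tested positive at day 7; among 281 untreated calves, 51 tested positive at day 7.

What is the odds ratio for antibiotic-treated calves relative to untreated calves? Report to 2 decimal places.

odds, antibiotic-treated calves = 15/100 = 0.1500
odds, untreated calves = 51/230 = 0.2217
OR = 0.1500 / 0.2217 = 0.68

OR: 0.68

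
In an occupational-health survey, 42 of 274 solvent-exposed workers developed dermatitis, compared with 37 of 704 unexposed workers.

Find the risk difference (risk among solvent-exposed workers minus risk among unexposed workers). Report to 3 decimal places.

0.101

risk, solvent-exposed workers = 42/274 = 0.1533
risk, unexposed workers = 37/704 = 0.0526
risk difference = 0.1533 − 0.0526 = 0.101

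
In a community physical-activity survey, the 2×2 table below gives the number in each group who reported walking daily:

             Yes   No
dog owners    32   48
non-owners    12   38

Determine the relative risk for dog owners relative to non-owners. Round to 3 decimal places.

risk, dog owners = 32/80 = 0.4000
risk, non-owners = 12/50 = 0.2400
RR = 0.4000 / 0.2400 = 1.667

RR ≈ 1.667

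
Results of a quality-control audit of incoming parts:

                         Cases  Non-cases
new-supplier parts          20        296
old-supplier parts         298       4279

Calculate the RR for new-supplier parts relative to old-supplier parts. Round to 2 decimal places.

risk, new-supplier parts = 20/316 = 0.0633
risk, old-supplier parts = 298/4577 = 0.0651
RR = 0.0633 / 0.0651 = 0.97

RR: 0.97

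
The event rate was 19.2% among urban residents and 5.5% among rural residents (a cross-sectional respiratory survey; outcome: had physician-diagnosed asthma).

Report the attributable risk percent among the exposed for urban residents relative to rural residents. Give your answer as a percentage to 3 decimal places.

AR% = (0.1920 − 0.0550) / 0.1920 = 0.7135 → 71.354%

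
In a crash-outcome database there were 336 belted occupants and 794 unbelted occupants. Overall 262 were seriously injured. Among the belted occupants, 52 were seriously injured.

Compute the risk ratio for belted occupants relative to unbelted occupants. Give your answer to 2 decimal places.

belted occupants without the outcome: 336 − 52 = 284
unbelted occupants with the outcome: 262 − 52 = 210
unbelted occupants without the outcome: 794 − 210 = 584
risk, belted occupants = 52/336 = 0.1548
risk, unbelted occupants = 210/794 = 0.2645
RR = 0.1548 / 0.2645 = 0.59

RR = 0.59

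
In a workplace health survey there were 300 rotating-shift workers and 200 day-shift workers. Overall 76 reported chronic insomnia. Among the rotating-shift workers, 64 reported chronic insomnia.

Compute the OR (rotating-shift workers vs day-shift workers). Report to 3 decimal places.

rotating-shift workers without the outcome: 300 − 64 = 236
day-shift workers with the outcome: 76 − 64 = 12
day-shift workers without the outcome: 200 − 12 = 188
OR = (64 × 188) / (236 × 12) = 12032/2832 ≈ 4.249

OR: 4.249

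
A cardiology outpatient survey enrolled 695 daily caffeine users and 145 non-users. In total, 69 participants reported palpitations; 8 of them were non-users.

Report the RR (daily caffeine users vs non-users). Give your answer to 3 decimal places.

daily caffeine users with the outcome: 69 − 8 = 61
daily caffeine users without the outcome: 695 − 61 = 634
non-users without the outcome: 145 − 8 = 137
risk, daily caffeine users = 61/695 = 0.0878
risk, non-users = 8/145 = 0.0552
RR = 0.0878 / 0.0552 = 1.591

1.591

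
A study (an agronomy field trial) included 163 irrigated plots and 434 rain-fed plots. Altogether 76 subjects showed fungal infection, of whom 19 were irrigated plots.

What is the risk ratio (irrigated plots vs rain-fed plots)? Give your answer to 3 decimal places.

RR: 0.888

irrigated plots without the outcome: 163 − 19 = 144
rain-fed plots with the outcome: 76 − 19 = 57
rain-fed plots without the outcome: 434 − 57 = 377
risk, irrigated plots = 19/163 = 0.1166
risk, rain-fed plots = 57/434 = 0.1313
RR = 0.1166 / 0.1313 = 0.888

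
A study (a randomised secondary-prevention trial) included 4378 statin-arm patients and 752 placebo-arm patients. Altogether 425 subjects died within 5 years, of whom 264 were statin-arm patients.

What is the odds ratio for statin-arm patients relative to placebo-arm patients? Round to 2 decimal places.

0.24

statin-arm patients without the outcome: 4378 − 264 = 4114
placebo-arm patients with the outcome: 425 − 264 = 161
placebo-arm patients without the outcome: 752 − 161 = 591
OR = (264 × 591) / (4114 × 161) = 156024/662354 ≈ 0.24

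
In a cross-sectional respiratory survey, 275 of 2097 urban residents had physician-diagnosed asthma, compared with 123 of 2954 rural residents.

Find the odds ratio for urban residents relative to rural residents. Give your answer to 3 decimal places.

OR: 3.474

odds, urban residents = 275/1822 = 0.15093
odds, rural residents = 123/2831 = 0.04345
OR = 0.15093 / 0.04345 = 3.474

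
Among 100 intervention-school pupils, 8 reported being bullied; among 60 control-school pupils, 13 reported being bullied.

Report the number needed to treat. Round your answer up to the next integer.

risk, intervention-school pupils = 8/100 = 0.080000
risk, control-school pupils = 13/60 = 0.216667
absolute risk difference = 0.136667
1 / 0.136667 = 7.317 → round up → 8

NNT ≈ 8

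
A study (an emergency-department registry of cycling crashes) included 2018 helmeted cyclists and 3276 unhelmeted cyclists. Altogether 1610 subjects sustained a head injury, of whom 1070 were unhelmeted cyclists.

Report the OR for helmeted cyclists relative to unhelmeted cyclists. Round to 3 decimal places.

0.753

helmeted cyclists with the outcome: 1610 − 1070 = 540
helmeted cyclists without the outcome: 2018 − 540 = 1478
unhelmeted cyclists without the outcome: 3276 − 1070 = 2206
odds, helmeted cyclists = 540/1478 = 0.3654
odds, unhelmeted cyclists = 1070/2206 = 0.4850
OR = 0.3654 / 0.4850 = 0.753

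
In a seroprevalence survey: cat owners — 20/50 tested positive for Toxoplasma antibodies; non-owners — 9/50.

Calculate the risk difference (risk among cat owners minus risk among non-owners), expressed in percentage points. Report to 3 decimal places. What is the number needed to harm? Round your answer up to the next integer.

risk, cat owners = 20/50 = 0.4000
risk, non-owners = 9/50 = 0.1800
risk difference = 0.4000 − 0.1800 = 0.2200 → 22.000 percentage points
absolute risk difference = 0.220000
1 / 0.220000 = 4.545 → round up → 5

RD = 22.000; NNH = 5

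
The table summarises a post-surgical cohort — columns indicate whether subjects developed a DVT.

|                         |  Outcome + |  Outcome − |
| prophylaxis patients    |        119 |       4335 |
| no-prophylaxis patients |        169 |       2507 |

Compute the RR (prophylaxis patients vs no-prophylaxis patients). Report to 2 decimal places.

0.42

risk, prophylaxis patients = 119/4454 = 0.02672
risk, no-prophylaxis patients = 169/2676 = 0.06315
RR = 0.02672 / 0.06315 = 0.42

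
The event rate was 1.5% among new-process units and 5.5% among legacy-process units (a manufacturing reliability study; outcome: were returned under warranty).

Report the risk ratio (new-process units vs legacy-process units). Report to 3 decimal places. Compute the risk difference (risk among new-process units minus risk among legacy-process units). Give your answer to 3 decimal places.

RR = 0.273; RD = -0.040

RR = 0.01500 / 0.05500 = 0.273
risk difference = 0.01500 − 0.05500 = -0.040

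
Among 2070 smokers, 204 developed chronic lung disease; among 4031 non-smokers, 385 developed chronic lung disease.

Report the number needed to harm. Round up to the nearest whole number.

risk, smokers = 204/2070 = 0.098551
risk, non-smokers = 385/4031 = 0.095510
absolute risk difference = 0.003041
1 / 0.003041 = 328.839 → round up → 329

329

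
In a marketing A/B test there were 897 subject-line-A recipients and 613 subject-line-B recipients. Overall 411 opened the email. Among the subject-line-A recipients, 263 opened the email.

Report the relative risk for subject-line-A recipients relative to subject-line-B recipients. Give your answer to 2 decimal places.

subject-line-A recipients without the outcome: 897 − 263 = 634
subject-line-B recipients with the outcome: 411 − 263 = 148
subject-line-B recipients without the outcome: 613 − 148 = 465
risk, subject-line-A recipients = 263/897 = 0.2932
risk, subject-line-B recipients = 148/613 = 0.2414
RR = 0.2932 / 0.2414 = 1.21

RR: 1.21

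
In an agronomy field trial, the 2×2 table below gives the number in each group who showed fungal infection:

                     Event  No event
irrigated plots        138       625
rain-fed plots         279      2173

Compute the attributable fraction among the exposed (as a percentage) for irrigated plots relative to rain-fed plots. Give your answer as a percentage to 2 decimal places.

risk, irrigated plots = 138/763 = 0.1809
risk, rain-fed plots = 279/2452 = 0.1138
AR% = (0.1809 − 0.1138) / 0.1809 = 0.3709 → 37.09%

AR% ≈ 37.09%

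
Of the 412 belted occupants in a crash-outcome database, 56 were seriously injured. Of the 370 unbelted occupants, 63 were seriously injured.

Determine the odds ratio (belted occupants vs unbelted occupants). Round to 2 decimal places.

OR = (56 × 307) / (356 × 63) = 17192/22428 ≈ 0.77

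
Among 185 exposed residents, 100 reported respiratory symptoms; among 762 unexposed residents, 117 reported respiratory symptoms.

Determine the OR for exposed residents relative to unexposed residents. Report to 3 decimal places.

OR = (100 × 645) / (85 × 117) = 64500/9945 ≈ 6.486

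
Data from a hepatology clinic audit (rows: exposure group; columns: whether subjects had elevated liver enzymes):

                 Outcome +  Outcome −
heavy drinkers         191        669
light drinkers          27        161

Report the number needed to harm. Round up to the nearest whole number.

13

risk, heavy drinkers = 191/860 = 0.222093
risk, light drinkers = 27/188 = 0.143617
absolute risk difference = 0.078476
1 / 0.078476 = 12.743 → round up → 13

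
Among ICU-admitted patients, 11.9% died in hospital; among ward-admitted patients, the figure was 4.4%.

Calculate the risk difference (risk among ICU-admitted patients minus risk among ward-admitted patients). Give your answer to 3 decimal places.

risk difference = 0.11900 − 0.04400 = 0.075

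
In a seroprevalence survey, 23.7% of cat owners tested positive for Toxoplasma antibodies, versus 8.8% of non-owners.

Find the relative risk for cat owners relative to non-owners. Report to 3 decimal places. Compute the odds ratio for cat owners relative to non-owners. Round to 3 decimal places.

RR = 0.2370 / 0.0880 = 2.693
odds, cat owners = 0.2370/0.7630 = 0.3106
odds, non-owners = 0.0880/0.9120 = 0.0965
OR = 0.3106 / 0.0965 = 3.219

RR = 2.693; OR = 3.219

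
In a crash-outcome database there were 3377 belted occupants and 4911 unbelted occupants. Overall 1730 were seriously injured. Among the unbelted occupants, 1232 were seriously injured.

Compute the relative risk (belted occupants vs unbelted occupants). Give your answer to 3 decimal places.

RR = 0.588

belted occupants with the outcome: 1730 − 1232 = 498
belted occupants without the outcome: 3377 − 498 = 2879
unbelted occupants without the outcome: 4911 − 1232 = 3679
risk, belted occupants = 498/3377 = 0.1475
risk, unbelted occupants = 1232/4911 = 0.2509
RR = 0.1475 / 0.2509 = 0.588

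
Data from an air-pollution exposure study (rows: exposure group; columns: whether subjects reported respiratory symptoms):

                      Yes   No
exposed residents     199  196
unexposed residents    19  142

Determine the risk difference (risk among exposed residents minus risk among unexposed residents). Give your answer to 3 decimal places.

risk, exposed residents = 199/395 = 0.5038
risk, unexposed residents = 19/161 = 0.1180
risk difference = 0.5038 − 0.1180 = 0.386

RD ≈ 0.386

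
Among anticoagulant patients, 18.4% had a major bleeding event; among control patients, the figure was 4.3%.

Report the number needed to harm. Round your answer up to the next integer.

absolute risk difference = 0.141000
1 / 0.141000 = 7.092 → round up → 8

8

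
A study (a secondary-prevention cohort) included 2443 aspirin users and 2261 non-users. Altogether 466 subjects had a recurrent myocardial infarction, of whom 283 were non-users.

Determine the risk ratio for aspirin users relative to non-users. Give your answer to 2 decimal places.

aspirin users with the outcome: 466 − 283 = 183
aspirin users without the outcome: 2443 − 183 = 2260
non-users without the outcome: 2261 − 283 = 1978
risk, aspirin users = 183/2443 = 0.0749
risk, non-users = 283/2261 = 0.1252
RR = 0.0749 / 0.1252 = 0.60

RR ≈ 0.60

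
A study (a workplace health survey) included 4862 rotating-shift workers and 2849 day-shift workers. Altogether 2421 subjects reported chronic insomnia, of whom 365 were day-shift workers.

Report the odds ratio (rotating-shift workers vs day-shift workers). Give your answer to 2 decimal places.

rotating-shift workers with the outcome: 2421 − 365 = 2056
rotating-shift workers without the outcome: 4862 − 2056 = 2806
day-shift workers without the outcome: 2849 − 365 = 2484
OR = (2056 × 2484) / (2806 × 365) = 5107104/1024190 ≈ 4.99

4.99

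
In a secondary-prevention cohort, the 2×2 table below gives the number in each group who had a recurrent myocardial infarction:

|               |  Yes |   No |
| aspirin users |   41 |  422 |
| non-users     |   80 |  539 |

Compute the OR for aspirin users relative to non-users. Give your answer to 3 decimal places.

odds, aspirin users = 41/422 = 0.0972
odds, non-users = 80/539 = 0.1484
OR = 0.0972 / 0.1484 = 0.655

OR: 0.655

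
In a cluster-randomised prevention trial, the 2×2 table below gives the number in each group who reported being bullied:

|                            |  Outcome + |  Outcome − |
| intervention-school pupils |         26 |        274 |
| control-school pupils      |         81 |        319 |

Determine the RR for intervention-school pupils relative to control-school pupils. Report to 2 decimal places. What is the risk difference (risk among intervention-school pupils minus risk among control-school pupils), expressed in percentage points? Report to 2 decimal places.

RR = 0.43; RD = -11.58

risk, intervention-school pupils = 26/300 = 0.0867
risk, control-school pupils = 81/400 = 0.2025
RR = 0.0867 / 0.2025 = 0.43
risk difference = 0.0867 − 0.2025 = -0.1158 → -11.58 percentage points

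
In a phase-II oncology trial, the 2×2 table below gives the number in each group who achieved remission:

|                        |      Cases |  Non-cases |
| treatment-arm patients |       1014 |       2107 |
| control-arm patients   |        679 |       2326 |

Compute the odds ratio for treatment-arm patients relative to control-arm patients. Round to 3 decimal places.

odds, treatment-arm patients = 1014/2107 = 0.4813
odds, control-arm patients = 679/2326 = 0.2919
OR = 0.4813 / 0.2919 = 1.649

1.649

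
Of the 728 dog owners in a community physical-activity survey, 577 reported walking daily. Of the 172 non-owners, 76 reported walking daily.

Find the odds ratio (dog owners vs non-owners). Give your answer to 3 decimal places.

OR = (577 × 96) / (151 × 76) = 55392/11476 ≈ 4.827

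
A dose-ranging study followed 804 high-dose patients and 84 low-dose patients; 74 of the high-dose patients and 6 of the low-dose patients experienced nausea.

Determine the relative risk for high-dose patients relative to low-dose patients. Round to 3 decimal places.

RR: 1.289

risk, high-dose patients = 74/804 = 0.0920
risk, low-dose patients = 6/84 = 0.0714
RR = 0.0920 / 0.0714 = 1.289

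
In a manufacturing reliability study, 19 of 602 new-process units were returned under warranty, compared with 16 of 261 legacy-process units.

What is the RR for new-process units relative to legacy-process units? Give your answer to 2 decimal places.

0.51

risk, new-process units = 19/602 = 0.03156
risk, legacy-process units = 16/261 = 0.06130
RR = 0.03156 / 0.06130 = 0.51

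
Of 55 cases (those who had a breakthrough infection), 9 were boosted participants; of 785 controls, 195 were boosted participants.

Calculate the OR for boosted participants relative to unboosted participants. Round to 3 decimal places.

0.592

odds, boosted participants = 9/195 = 0.04615
odds, unboosted participants = 46/590 = 0.07797
OR = 0.04615 / 0.07797 = 0.592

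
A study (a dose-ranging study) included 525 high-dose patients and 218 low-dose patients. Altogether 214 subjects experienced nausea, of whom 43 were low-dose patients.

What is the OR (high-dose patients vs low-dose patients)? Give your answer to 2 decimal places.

high-dose patients with the outcome: 214 − 43 = 171
high-dose patients without the outcome: 525 − 171 = 354
low-dose patients without the outcome: 218 − 43 = 175
OR = (171 × 175) / (354 × 43) = 29925/15222 ≈ 1.97

OR = 1.97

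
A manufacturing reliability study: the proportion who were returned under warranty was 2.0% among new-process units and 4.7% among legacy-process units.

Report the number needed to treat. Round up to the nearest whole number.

absolute risk difference = 0.027000
1 / 0.027000 = 37.037 → round up → 38

38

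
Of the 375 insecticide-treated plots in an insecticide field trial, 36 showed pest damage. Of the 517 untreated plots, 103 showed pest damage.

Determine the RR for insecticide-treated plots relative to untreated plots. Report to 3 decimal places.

risk, insecticide-treated plots = 36/375 = 0.0960
risk, untreated plots = 103/517 = 0.1992
RR = 0.0960 / 0.1992 = 0.482

RR ≈ 0.482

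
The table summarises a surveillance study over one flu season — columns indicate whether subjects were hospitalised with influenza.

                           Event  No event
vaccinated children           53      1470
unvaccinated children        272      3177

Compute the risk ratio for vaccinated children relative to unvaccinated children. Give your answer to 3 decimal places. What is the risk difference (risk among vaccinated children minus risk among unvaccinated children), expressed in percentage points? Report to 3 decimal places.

RR = 0.441; RD = -4.406

risk, vaccinated children = 53/1523 = 0.03480
risk, unvaccinated children = 272/3449 = 0.07886
RR = 0.03480 / 0.07886 = 0.441
risk difference = 0.03480 − 0.07886 = -0.04406 → -4.406 percentage points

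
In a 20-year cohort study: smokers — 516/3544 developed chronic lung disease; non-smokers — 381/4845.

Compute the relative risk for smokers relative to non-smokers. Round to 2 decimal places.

risk, smokers = 516/3544 = 0.1456
risk, non-smokers = 381/4845 = 0.0786
RR = 0.1456 / 0.0786 = 1.85

1.85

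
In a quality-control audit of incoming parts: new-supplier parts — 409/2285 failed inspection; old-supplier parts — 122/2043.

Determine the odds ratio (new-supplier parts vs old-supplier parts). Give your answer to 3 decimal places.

odds, new-supplier parts = 409/1876 = 0.2180
odds, old-supplier parts = 122/1921 = 0.0635
OR = 0.2180 / 0.0635 = 3.433

OR: 3.433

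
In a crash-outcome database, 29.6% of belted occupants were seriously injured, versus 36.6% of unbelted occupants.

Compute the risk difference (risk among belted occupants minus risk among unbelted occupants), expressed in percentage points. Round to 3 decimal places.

risk difference = 0.2960 − 0.3660 = -0.0700 → -7.000 percentage points

RD: -7.000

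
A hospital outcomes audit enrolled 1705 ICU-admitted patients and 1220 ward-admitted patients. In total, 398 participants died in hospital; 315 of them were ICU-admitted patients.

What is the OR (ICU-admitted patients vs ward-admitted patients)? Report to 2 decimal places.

OR ≈ 3.10

ICU-admitted patients without the outcome: 1705 − 315 = 1390
ward-admitted patients with the outcome: 398 − 315 = 83
ward-admitted patients without the outcome: 1220 − 83 = 1137
OR = (315 × 1137) / (1390 × 83) = 358155/115370 ≈ 3.10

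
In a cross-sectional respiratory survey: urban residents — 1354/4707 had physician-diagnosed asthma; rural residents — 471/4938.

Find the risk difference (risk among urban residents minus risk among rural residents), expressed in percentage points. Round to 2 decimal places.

risk, urban residents = 1354/4707 = 0.2877
risk, rural residents = 471/4938 = 0.0954
risk difference = 0.2877 − 0.0954 = 0.1923 → 19.23 percentage points

RD = 19.23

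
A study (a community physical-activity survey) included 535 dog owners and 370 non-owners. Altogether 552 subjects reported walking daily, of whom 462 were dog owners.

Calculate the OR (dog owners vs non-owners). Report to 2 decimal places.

19.69

dog owners without the outcome: 535 − 462 = 73
non-owners with the outcome: 552 − 462 = 90
non-owners without the outcome: 370 − 90 = 280
OR = (462 × 280) / (73 × 90) = 129360/6570 ≈ 19.69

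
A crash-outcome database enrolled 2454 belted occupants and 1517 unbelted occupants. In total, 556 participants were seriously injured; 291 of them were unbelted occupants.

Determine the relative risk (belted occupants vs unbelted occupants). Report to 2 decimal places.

0.56

belted occupants with the outcome: 556 − 291 = 265
belted occupants without the outcome: 2454 − 265 = 2189
unbelted occupants without the outcome: 1517 − 291 = 1226
risk, belted occupants = 265/2454 = 0.1080
risk, unbelted occupants = 291/1517 = 0.1918
RR = 0.1080 / 0.1918 = 0.56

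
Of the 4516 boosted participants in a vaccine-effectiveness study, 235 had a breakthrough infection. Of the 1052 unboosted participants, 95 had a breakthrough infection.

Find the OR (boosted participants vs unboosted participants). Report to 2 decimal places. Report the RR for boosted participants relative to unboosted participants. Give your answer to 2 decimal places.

OR = 0.55; RR = 0.58

odds, boosted participants = 235/4281 = 0.0549
odds, unboosted participants = 95/957 = 0.0993
OR = 0.0549 / 0.0993 = 0.55
risk, boosted participants = 235/4516 = 0.0520
risk, unboosted participants = 95/1052 = 0.0903
RR = 0.0520 / 0.0903 = 0.58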